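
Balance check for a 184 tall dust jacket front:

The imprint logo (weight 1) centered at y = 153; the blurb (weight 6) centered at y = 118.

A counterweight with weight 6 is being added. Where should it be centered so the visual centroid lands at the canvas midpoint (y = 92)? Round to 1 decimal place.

After adding the counterweight, total weight = 1 + 6 + 6 = 13.
y: target moment 13×92 = 1196; current 1·153 + 6·118 = 861; the counterweight supplies 335, so y = 335/6 ≈ 55.83.

y ≈ 55.8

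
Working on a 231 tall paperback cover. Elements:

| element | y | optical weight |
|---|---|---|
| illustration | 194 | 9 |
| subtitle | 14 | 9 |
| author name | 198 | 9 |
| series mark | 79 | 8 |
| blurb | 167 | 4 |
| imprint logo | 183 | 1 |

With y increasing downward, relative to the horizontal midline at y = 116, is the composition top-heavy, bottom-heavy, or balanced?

bottom-heavy

Σw = 9 + 9 + 9 + 8 + 4 + 1 = 40.
y: moment 5137 / weight 40 ≈ 128.43
Since 128.4 is below (larger y than) 116, the composition reads bottom-heavy.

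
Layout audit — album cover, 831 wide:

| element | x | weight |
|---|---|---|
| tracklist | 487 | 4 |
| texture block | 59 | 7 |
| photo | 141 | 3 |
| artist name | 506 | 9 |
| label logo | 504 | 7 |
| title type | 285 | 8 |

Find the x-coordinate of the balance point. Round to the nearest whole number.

Weights sum to 4 + 7 + 3 + 9 + 7 + 8 = 38.
Σw·x = 4·487 + 7·59 + 3·141 + 9·506 + 7·504 + 8·285 = 13146, so x̄ = 13146/38 ≈ 345.95.

x ≈ 346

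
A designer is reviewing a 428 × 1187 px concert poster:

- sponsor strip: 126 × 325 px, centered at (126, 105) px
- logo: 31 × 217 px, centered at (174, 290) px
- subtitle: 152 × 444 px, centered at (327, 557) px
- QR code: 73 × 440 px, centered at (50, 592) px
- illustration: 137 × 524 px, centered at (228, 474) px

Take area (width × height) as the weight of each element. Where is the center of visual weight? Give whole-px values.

(212, 442)

Areas: sponsor strip 126·325 = 40950, logo 31·217 = 6727, subtitle 152·444 = 67488, QR code 73·440 = 32120, illustration 137·524 = 71788. Total weight = 219073.
x-moment: 40950·126 + 6727·174 + 67488·327 + 32120·50 + 71788·228 = 46372438; centroid 46372438/219073 ≈ 211.68.
y-moment: 40950·105 + 6727·290 + 67488·557 + 32120·592 + 71788·474 = 96883948; centroid 96883948/219073 ≈ 442.25.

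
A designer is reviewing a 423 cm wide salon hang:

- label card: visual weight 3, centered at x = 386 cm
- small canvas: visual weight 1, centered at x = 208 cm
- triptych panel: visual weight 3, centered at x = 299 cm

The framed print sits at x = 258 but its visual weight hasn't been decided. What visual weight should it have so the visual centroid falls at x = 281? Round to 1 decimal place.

Known weights sum to 3 + 1 + 3 = 7; their moment is 3·386 + 1·208 + 3·299 = 2263.
Balance at x = 281 requires (2263 + w·258) / (7 + w) = 281.
So w = (281·7 − 2263)/(258 − 281) = -296/-23 ≈ 12.87.

w ≈ 12.9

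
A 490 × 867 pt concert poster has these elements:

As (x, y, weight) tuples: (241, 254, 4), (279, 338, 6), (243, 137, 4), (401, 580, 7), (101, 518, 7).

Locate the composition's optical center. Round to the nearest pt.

(254, 403)

Total weight = 4 + 6 + 4 + 7 + 7 = 28.
x: (4·241 + 6·279 + 4·243 + 7·401 + 7·101) / 28 = 7124 / 28 ≈ 254.43
y: (4·254 + 6·338 + 4·137 + 7·580 + 7·518) / 28 = 11278 / 28 ≈ 402.79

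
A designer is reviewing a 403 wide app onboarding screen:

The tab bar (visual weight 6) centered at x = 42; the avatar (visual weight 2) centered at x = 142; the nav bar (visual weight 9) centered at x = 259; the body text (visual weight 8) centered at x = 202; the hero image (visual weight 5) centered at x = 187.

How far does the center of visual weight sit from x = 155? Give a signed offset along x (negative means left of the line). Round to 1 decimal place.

≈ 25.6

Total weight = 6 + 2 + 9 + 8 + 5 = 30.
x-moment: 6·42 + 2·142 + 9·259 + 8·202 + 5·187 = 5418; centroid 5418/30 ≈ 180.60.
Difference: 180.60 − 155 ≈ 25.60.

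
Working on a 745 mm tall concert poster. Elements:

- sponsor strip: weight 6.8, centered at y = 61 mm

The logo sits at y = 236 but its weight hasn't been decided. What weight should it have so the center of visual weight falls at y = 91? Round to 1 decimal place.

The single fixed element contributes weight 6.8, moment 6.8·61 = 414.8.
For the centroid to hit 91: (414.8 + w·236) / (6.8 + w) = 91.
Solving: w = (91·6.8 − 414.8) / (236 − 91) = 204.0 / 145 ≈ 1.41.

w ≈ 1.4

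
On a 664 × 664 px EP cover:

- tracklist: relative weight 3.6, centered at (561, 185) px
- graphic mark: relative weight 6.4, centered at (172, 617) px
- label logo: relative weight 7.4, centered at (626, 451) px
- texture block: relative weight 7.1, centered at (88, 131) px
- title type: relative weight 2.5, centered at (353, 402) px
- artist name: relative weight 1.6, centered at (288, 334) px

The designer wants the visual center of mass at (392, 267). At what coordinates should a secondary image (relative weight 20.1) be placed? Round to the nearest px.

New total weight: (3.6 + 6.4 + 7.4 + 7.1 + 2.5 + 1.6) + 20.1 = 48.7.
x: target moment 48.7×392 = 19090.4; current 3.6·561 + 6.4·172 + 7.4·626 + 7.1·88 + 2.5·353 + 1.6·288 = 9720.9; the secondary image supplies 9369.5, so x = 9369.5/20.1 ≈ 466.14.
y: target moment 48.7×267 = 13002.9; current 3.6·185 + 6.4·617 + 7.4·451 + 7.1·131 + 2.5·402 + 1.6·334 = 10421.7; the secondary image supplies 2581.2, so y = 2581.2/20.1 ≈ 128.42.

(466, 128)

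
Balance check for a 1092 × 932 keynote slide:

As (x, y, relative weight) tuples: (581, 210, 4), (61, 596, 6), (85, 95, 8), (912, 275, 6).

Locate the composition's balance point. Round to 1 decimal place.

Σw = 4 + 6 + 8 + 6 = 24.
x: (4·581 + 6·61 + 8·85 + 6·912) / 24 = 8842 / 24 ≈ 368.42
y: (4·210 + 6·596 + 8·95 + 6·275) / 24 = 6826 / 24 ≈ 284.42

(368.4, 284.4)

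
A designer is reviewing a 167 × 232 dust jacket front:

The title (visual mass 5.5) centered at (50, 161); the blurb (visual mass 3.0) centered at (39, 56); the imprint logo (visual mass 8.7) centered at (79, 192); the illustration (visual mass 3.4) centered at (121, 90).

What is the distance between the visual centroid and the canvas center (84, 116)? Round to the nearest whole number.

≈ 33

Weights sum to 5.5 + 3.0 + 8.7 + 3.4 = 20.6.
x-moment: 5.5·50 + 3.0·39 + 8.7·79 + 3.4·121 = 1490.7; centroid 1490.7/20.6 ≈ 72.36.
y-moment: 5.5·161 + 3.0·56 + 8.7·192 + 3.4·90 = 3029.9; centroid 3029.9/20.6 ≈ 147.08.
Relative to (84, 116): Δ = (-11.64, 31.08); |Δ| = √(-11.64² + 31.08²) ≈ 33.19.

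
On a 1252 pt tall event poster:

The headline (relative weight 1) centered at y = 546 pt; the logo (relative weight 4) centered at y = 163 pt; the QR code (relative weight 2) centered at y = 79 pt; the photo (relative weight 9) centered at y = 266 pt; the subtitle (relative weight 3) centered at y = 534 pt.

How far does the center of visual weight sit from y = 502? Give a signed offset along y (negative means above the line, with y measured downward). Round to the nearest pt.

≈ -220 pt

Weights sum to 1 + 4 + 2 + 9 + 3 = 19.
Σw·y = 1·546 + 4·163 + 2·79 + 9·266 + 3·534 = 5352, so ȳ = 5352/19 ≈ 281.68.
Offset from y = 502: 281.68 − 502 ≈ -220.32.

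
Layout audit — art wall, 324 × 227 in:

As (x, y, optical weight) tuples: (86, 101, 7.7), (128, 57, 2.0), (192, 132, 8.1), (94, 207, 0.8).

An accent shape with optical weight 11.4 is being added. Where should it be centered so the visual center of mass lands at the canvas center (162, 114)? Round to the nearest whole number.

After adding the accent shape, total weight = 7.7 + 2.0 + 8.1 + 0.8 + 11.4 = 30.0.
Along x: (2548.6 + 11.4·x) / 30.0 = 162 (existing moment 7.7·86 + 2.0·128 + 8.1·192 + 0.8·94 = 2548.6) ⇒ x = (4860.0 − 2548.6) / 11.4 ≈ 202.75.
Along y: (2126.5 + 11.4·y) / 30.0 = 114 (existing moment 7.7·101 + 2.0·57 + 8.1·132 + 0.8·207 = 2126.5) ⇒ y = (3420.0 − 2126.5) / 11.4 ≈ 113.46.

(203, 113)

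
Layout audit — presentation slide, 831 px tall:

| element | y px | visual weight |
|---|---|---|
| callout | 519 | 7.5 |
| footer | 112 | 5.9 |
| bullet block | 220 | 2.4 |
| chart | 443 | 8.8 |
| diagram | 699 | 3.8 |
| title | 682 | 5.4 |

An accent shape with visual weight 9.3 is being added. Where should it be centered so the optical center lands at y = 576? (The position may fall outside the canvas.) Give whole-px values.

y ≈ 1022

With the accent shape, Σw becomes 7.5 + 5.9 + 2.4 + 8.8 + 3.8 + 5.4 + 9.3 = 43.1.
y: need Σw·y = 43.1·576 = 24825.6. Existing = 7.5·519 + 5.9·112 + 2.4·220 + 8.8·443 + 3.8·699 + 5.4·682 = 15318.7. Remainder 9506.9 / 9.3 ≈ 1022.25.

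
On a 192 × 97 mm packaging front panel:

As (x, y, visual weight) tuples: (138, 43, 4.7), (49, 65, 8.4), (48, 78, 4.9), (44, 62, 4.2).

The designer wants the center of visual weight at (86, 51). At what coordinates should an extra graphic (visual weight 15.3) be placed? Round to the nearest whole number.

(114, 34)

New total weight: (4.7 + 8.4 + 4.9 + 4.2) + 15.3 = 37.5.
x: target moment 37.5×86 = 3225.0; current 4.7·138 + 8.4·49 + 4.9·48 + 4.2·44 = 1480.2; the extra graphic supplies 1744.8, so x = 1744.8/15.3 ≈ 114.04.
y: target moment 37.5×51 = 1912.5; current 4.7·43 + 8.4·65 + 4.9·78 + 4.2·62 = 1390.7; the extra graphic supplies 521.8, so y = 521.8/15.3 ≈ 34.10.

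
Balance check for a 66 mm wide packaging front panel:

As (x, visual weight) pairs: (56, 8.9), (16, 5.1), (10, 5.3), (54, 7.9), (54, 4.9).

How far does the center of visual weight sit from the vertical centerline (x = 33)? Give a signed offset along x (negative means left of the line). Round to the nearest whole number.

Weights sum to 8.9 + 5.1 + 5.3 + 7.9 + 4.9 = 32.1.
x: (8.9·56 + 5.1·16 + 5.3·10 + 7.9·54 + 4.9·54) / 32.1 = 1324.2 / 32.1 ≈ 41.25
Against x = 33, that's 41.25 − 33 = 8.25.

≈ 8 mm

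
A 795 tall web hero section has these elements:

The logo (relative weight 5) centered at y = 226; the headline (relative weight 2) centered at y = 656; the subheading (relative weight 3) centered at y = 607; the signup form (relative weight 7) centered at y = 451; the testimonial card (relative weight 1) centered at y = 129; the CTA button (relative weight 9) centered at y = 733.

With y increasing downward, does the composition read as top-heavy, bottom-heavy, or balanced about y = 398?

bottom-heavy

Weights sum to 5 + 2 + 3 + 7 + 1 + 9 = 27.
y-moment: 5·226 + 2·656 + 3·607 + 7·451 + 1·129 + 9·733 = 14146; centroid 14146/27 ≈ 523.93.
523.9 lies below (larger y than) the midline 398, so the layout is bottom-heavy.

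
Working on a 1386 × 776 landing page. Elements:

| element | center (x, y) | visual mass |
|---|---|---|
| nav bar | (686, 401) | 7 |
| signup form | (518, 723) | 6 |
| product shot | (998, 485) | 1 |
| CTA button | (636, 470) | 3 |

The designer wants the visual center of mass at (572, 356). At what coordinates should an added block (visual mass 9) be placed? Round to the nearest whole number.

After adding the added block, total weight = 7 + 6 + 1 + 3 + 9 = 26.
Along x: (10816 + 9·x) / 26 = 572 (existing moment 7·686 + 6·518 + 1·998 + 3·636 = 10816) ⇒ x = (14872 − 10816) / 9 ≈ 450.67.
Along y: (9040 + 9·y) / 26 = 356 (existing moment 7·401 + 6·723 + 1·485 + 3·470 = 9040) ⇒ y = (9256 − 9040) / 9 ≈ 24.00.

(451, 24)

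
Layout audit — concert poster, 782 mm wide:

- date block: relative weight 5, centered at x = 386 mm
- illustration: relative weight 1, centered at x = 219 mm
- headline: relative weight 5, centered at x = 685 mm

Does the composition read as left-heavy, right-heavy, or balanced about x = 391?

Weights sum to 5 + 1 + 5 = 11.
x-moment: 5·386 + 1·219 + 5·685 = 5574; centroid 5574/11 ≈ 506.73.
506.7 lies right of the midline 391, so the layout is right-heavy.

right-heavy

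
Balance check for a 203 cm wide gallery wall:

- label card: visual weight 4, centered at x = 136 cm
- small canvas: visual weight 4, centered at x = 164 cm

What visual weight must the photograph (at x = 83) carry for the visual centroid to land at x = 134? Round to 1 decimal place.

Existing Σw = 8 (4 + 4); existing moment 4·136 + 4·164 = 1200.
Balance at x = 134 requires (1200 + w·83) / (8 + w) = 134.
Rearranging, w·(83 − 134) = 134·8 − 1200 = -128, so w ≈ -128/-51 = 2.51.

w ≈ 2.5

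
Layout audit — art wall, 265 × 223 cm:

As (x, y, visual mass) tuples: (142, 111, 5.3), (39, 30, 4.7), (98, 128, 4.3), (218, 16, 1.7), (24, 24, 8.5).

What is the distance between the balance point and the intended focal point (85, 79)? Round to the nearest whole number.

Total weight = 5.3 + 4.7 + 4.3 + 1.7 + 8.5 = 24.5.
x: (5.3·142 + 4.7·39 + 4.3·98 + 1.7·218 + 8.5·24) / 24.5 = 1931.9 / 24.5 ≈ 78.85
y: (5.3·111 + 4.7·30 + 4.3·128 + 1.7·16 + 8.5·24) / 24.5 = 1510.9 / 24.5 ≈ 61.67
From (85, 79): dx = -6.15, dy = -17.33, so the distance is √(dx²+dy²) ≈ 18.39.

≈ 18 cm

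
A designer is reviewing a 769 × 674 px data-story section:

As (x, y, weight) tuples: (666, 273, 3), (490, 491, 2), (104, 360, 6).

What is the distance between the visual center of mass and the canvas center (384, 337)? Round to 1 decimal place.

≈ 61.1 px

Total weight = 3 + 2 + 6 = 11.
x: (3·666 + 2·490 + 6·104) / 11 = 3602 / 11 ≈ 327.45
y: (3·273 + 2·491 + 6·360) / 11 = 3961 / 11 ≈ 360.09
From (384, 337): dx = -56.55, dy = 23.09, so the distance is √(dx²+dy²) ≈ 61.08.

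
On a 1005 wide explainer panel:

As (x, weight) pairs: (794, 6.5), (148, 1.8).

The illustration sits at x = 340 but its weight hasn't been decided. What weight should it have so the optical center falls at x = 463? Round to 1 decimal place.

Fixed elements: Σw = 6.5 + 1.8 = 8.3, Σw·x = 6.5·794 + 1.8·148 = 5427.4.
For the centroid to hit 463: (5427.4 + w·340) / (8.3 + w) = 463.
Solving: w = (463·8.3 − 5427.4) / (340 − 463) = -1584.5 / -123 ≈ 12.88.

w ≈ 12.9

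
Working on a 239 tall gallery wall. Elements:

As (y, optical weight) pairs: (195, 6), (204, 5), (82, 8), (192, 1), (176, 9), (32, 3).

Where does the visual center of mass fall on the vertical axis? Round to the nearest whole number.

y ≈ 147

Total weight = 6 + 5 + 8 + 1 + 9 + 3 = 32.
y: moment 4718 / weight 32 ≈ 147.44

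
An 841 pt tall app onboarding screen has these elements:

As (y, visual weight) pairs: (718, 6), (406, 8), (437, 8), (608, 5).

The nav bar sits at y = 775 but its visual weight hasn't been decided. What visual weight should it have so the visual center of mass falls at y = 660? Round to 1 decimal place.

w ≈ 32.4

Fixed elements: Σw = 6 + 8 + 8 + 5 = 27, Σw·y = 6·718 + 8·406 + 8·437 + 5·608 = 14092.
Set Σw·y/Σw = 660: (14092 + 775w) = 660·(27 + w).
So w = (660·27 − 14092)/(775 − 660) = 3728/115 ≈ 32.42.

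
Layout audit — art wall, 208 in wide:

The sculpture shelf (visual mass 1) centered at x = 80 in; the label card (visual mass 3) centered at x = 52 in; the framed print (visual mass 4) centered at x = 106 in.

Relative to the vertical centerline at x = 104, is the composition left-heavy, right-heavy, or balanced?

Weights sum to 1 + 3 + 4 = 8.
Σw·x = 1·80 + 3·52 + 4·106 = 660, so x̄ = 660/8 ≈ 82.50.
Since 82.5 is left of 104, the composition reads left-heavy.

left-heavy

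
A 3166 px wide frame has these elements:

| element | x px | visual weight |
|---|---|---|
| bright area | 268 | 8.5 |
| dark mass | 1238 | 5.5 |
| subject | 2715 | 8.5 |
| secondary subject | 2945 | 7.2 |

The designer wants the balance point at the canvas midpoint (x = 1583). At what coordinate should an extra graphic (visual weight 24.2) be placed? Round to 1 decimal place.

x ≈ 1320.5

With the extra graphic, Σw becomes 8.5 + 5.5 + 8.5 + 7.2 + 24.2 = 53.9.
x: target moment 53.9×1583 = 85323.7; current 8.5·268 + 5.5·1238 + 8.5·2715 + 7.2·2945 = 53368.5; the extra graphic supplies 31955.2, so x = 31955.2/24.2 ≈ 1320.46.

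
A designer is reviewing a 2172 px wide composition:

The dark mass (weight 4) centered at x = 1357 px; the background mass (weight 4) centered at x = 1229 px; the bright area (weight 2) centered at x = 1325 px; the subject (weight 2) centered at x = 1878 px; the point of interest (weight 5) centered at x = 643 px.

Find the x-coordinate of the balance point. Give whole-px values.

x ≈ 1174

Total weight = 4 + 4 + 2 + 2 + 5 = 17.
x: (4·1357 + 4·1229 + 2·1325 + 2·1878 + 5·643) / 17 = 19965 / 17 ≈ 1174.41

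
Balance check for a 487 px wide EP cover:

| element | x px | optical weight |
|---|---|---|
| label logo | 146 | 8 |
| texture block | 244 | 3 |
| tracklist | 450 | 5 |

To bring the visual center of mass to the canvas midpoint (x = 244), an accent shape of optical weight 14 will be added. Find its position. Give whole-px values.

New total weight: (8 + 3 + 5) + 14 = 30.
x: target moment 30×244 = 7320; current 8·146 + 3·244 + 5·450 = 4150; the accent shape supplies 3170, so x = 3170/14 ≈ 226.43.

x ≈ 226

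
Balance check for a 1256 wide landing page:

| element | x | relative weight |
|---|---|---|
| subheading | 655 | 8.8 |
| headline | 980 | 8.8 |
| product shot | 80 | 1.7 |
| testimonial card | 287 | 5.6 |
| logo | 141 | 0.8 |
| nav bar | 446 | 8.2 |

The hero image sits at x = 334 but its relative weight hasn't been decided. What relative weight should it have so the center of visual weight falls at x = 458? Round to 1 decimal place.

w ≈ 35.3

Existing Σw = 33.9 (8.8 + 8.8 + 1.7 + 5.6 + 0.8 + 8.2); existing moment 8.8·655 + 8.8·980 + 1.7·80 + 5.6·287 + 0.8·141 + 8.2·446 = 19901.2.
Set Σw·x/Σw = 458: (19901.2 + 334w) = 458·(33.9 + w).
So w = (458·33.9 − 19901.2)/(334 − 458) = -4375.0/-124 ≈ 35.28.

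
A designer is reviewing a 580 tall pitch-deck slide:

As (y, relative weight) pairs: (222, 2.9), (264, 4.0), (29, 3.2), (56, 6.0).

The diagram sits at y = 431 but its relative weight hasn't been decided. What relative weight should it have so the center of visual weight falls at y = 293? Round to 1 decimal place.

w ≈ 18.8

Existing Σw = 16.1 (2.9 + 4.0 + 3.2 + 6.0); existing moment 2.9·222 + 4.0·264 + 3.2·29 + 6.0·56 = 2128.6.
For the centroid to hit 293: (2128.6 + w·431) / (16.1 + w) = 293.
Rearranging, w·(431 − 293) = 293·16.1 − 2128.6 = 2588.7, so w ≈ 2588.7/138 = 18.76.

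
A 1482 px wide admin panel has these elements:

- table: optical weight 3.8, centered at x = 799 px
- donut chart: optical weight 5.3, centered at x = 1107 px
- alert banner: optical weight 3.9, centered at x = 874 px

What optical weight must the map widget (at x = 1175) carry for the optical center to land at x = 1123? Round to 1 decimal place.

w ≈ 44.0

Fixed elements: Σw = 3.8 + 5.3 + 3.9 = 13.0, Σw·x = 3.8·799 + 5.3·1107 + 3.9·874 = 12311.9.
For the centroid to hit 1123: (12311.9 + w·1175) / (13.0 + w) = 1123.
Solving: w = (1123·13.0 − 12311.9) / (1175 − 1123) = 2287.1 / 52 ≈ 43.98.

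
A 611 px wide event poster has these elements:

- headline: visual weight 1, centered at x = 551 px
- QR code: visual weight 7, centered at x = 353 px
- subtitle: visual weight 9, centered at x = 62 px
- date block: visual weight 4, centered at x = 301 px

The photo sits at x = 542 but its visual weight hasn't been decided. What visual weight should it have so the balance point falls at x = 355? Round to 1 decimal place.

w ≈ 14.3

Existing Σw = 21 (1 + 7 + 9 + 4); existing moment 1·551 + 7·353 + 9·62 + 4·301 = 4784.
For the centroid to hit 355: (4784 + w·542) / (21 + w) = 355.
So w = (355·21 − 4784)/(542 − 355) = 2671/187 ≈ 14.28.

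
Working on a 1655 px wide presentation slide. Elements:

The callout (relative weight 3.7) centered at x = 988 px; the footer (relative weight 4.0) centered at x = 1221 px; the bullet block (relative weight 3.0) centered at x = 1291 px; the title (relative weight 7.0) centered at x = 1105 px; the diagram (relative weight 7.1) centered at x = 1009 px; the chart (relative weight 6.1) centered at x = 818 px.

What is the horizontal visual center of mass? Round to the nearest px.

x ≈ 1045

Σw = 3.7 + 4.0 + 3.0 + 7.0 + 7.1 + 6.1 = 30.9.
x: (3.7·988 + 4.0·1221 + 3.0·1291 + 7.0·1105 + 7.1·1009 + 6.1·818) / 30.9 = 32301.3 / 30.9 ≈ 1045.35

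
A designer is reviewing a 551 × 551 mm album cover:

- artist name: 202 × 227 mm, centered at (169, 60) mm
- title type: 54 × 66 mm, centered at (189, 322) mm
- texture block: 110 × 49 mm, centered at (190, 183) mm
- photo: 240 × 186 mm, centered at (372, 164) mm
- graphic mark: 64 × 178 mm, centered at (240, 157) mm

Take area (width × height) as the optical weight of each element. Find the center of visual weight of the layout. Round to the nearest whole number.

Areas: artist name 202·227 = 45854, title type 54·66 = 3564, texture block 110·49 = 5390, photo 240·186 = 44640, graphic mark 64·178 = 11392. Total weight = 110840.
x: (45854·169 + 3564·189 + 5390·190 + 44640·372 + 11392·240) / 110840 = 28787182 / 110840 ≈ 259.72
y: (45854·60 + 3564·322 + 5390·183 + 44640·164 + 11392·157) / 110840 = 13994722 / 110840 ≈ 126.26

(260, 126)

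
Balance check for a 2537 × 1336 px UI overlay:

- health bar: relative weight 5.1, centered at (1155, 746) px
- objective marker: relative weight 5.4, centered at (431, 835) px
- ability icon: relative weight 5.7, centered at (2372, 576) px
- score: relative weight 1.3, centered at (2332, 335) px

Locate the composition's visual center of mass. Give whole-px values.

Total weight = 5.1 + 5.4 + 5.7 + 1.3 = 17.5.
Σw·x = 5.1·1155 + 5.4·431 + 5.7·2372 + 1.3·2332 = 24769.9, so x̄ = 24769.9/17.5 ≈ 1415.42.
Σw·y = 5.1·746 + 5.4·835 + 5.7·576 + 1.3·335 = 12032.3, so ȳ = 12032.3/17.5 ≈ 687.56.

(1415, 688)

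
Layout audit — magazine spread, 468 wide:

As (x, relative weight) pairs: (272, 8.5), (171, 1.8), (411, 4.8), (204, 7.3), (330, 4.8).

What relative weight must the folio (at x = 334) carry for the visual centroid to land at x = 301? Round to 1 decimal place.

w ≈ 15.8

Fixed elements: Σw = 8.5 + 1.8 + 4.8 + 7.3 + 4.8 = 27.2, Σw·x = 8.5·272 + 1.8·171 + 4.8·411 + 7.3·204 + 4.8·330 = 7665.8.
Set Σw·x/Σw = 301: (7665.8 + 334w) = 301·(27.2 + w).
So w = (301·27.2 − 7665.8)/(334 − 301) = 521.4/33 ≈ 15.80.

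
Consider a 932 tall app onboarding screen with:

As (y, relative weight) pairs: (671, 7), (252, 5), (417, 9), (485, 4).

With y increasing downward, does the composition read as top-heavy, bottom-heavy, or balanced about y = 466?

Weights sum to 7 + 5 + 9 + 4 = 25.
y: (7·671 + 5·252 + 9·417 + 4·485) / 25 = 11650 / 25 ≈ 466.00
That equals the midline 466 — balanced.

balanced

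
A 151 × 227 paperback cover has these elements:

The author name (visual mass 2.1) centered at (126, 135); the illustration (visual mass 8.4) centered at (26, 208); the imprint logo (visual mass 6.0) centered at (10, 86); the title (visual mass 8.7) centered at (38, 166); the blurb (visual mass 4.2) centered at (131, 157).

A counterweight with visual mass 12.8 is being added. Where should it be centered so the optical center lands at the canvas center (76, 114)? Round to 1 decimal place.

(139.3, 12.5)

New total weight: (2.1 + 8.4 + 6.0 + 8.7 + 4.2) + 12.8 = 42.2.
x: target moment 42.2×76 = 3207.2; current 2.1·126 + 8.4·26 + 6.0·10 + 8.7·38 + 4.2·131 = 1423.8; the counterweight supplies 1783.4, so x = 1783.4/12.8 ≈ 139.33.
y: target moment 42.2×114 = 4810.8; current 2.1·135 + 8.4·208 + 6.0·86 + 8.7·166 + 4.2·157 = 4650.3; the counterweight supplies 160.5, so y = 160.5/12.8 ≈ 12.54.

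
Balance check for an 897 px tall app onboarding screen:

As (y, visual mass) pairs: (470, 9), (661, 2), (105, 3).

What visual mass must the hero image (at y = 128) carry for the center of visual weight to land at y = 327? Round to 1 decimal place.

Known weights sum to 9 + 2 + 3 = 14; their moment is 9·470 + 2·661 + 3·105 = 5867.
Balance at y = 327 requires (5867 + w·128) / (14 + w) = 327.
Solving: w = (327·14 − 5867) / (128 − 327) = -1289 / -199 ≈ 6.48.

w ≈ 6.5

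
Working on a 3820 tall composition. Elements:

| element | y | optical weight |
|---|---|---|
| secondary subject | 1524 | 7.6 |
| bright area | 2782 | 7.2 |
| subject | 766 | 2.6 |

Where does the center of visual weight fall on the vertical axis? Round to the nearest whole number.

Total weight = 7.6 + 7.2 + 2.6 = 17.4.
Σw·y = 7.6·1524 + 7.2·2782 + 2.6·766 = 33604.4, so ȳ = 33604.4/17.4 ≈ 1931.29.

y ≈ 1931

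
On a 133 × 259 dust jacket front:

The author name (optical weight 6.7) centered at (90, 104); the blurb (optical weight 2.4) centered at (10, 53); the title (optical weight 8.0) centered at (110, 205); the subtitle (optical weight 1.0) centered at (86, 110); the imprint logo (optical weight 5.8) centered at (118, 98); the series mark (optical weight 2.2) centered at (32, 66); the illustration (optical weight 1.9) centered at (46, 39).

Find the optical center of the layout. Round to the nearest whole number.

Total weight = 6.7 + 2.4 + 8.0 + 1.0 + 5.8 + 2.2 + 1.9 = 28.0.
Σw·x = 2435.2; x̄ = 2435.2/28.0 ≈ 86.97.
Σw·y = 3361.7; ȳ = 3361.7/28.0 ≈ 120.06.

(87, 120)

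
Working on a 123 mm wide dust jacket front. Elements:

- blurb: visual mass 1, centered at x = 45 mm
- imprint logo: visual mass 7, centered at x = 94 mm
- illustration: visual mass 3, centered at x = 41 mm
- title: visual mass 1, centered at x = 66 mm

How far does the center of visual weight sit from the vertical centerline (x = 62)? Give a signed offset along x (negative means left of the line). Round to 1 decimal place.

Σw = 1 + 7 + 3 + 1 = 12.
Σw·x = 1·45 + 7·94 + 3·41 + 1·66 = 892, so x̄ = 892/12 ≈ 74.33.
Against x = 62, that's 74.33 − 62 = 12.33.

≈ 12.3 mm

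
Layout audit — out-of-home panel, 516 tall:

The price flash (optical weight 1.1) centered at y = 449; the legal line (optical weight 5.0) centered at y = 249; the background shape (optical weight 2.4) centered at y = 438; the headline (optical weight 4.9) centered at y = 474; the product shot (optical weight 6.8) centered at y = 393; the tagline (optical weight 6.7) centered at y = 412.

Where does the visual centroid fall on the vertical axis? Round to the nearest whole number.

Total weight = 1.1 + 5.0 + 2.4 + 4.9 + 6.8 + 6.7 = 26.9.
y-moment: 1.1·449 + 5.0·249 + 2.4·438 + 4.9·474 + 6.8·393 + 6.7·412 = 10545.5; centroid 10545.5/26.9 ≈ 392.03.

y ≈ 392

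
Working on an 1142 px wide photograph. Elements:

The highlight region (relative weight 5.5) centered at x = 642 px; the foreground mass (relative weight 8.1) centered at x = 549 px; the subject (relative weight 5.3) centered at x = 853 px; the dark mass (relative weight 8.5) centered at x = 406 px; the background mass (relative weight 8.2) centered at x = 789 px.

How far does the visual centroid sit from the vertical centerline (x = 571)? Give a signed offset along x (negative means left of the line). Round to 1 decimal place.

Weights sum to 5.5 + 8.1 + 5.3 + 8.5 + 8.2 = 35.6.
x-moment: 5.5·642 + 8.1·549 + 5.3·853 + 8.5·406 + 8.2·789 = 22419.6; centroid 22419.6/35.6 ≈ 629.76.
Offset from x = 571: 629.76 − 571 ≈ 58.76.

≈ 58.8 px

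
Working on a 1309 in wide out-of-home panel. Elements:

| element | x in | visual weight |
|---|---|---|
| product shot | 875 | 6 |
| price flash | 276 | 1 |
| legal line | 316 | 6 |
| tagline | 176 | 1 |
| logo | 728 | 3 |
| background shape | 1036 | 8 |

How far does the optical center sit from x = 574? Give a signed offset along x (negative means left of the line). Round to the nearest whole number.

≈ 149 in

Weights sum to 6 + 1 + 6 + 1 + 3 + 8 = 25.
Σw·x = 18070; x̄ = 18070/25 ≈ 722.80.
Difference: 722.80 − 574 ≈ 148.80.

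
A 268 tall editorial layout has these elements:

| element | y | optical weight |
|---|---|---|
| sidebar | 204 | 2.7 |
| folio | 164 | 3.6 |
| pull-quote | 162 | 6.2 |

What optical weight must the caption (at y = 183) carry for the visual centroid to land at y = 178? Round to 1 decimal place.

Existing Σw = 12.5 (2.7 + 3.6 + 6.2); existing moment 2.7·204 + 3.6·164 + 6.2·162 = 2145.6.
Set Σw·y/Σw = 178: (2145.6 + 183w) = 178·(12.5 + w).
So w = (178·12.5 − 2145.6)/(183 − 178) = 79.4/5 ≈ 15.88.

w ≈ 15.9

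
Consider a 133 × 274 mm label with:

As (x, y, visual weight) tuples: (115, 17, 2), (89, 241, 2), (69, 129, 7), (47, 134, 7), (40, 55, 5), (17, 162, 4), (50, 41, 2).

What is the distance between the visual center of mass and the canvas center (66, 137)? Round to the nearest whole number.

Weights sum to 2 + 2 + 7 + 7 + 5 + 4 + 2 = 29.
x: moment 1588 / weight 29 ≈ 54.76
y: moment 3362 / weight 29 ≈ 115.93
From (66, 137): dx = -11.24, dy = -21.07, so the distance is √(dx²+dy²) ≈ 23.88.

≈ 24 mm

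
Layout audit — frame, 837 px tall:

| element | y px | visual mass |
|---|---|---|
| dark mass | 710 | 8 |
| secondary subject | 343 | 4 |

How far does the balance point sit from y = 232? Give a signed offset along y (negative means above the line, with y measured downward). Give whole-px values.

Total weight = 8 + 4 = 12.
Σw·y = 8·710 + 4·343 = 7052, so ȳ = 7052/12 ≈ 587.67.
Against y = 232, that's 587.67 − 232 = 355.67.

≈ 356 px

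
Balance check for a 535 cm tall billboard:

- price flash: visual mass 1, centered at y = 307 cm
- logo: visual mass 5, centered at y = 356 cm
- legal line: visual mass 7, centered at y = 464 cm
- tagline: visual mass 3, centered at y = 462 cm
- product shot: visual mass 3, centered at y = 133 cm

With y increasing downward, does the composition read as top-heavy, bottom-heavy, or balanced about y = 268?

bottom-heavy

Total weight = 1 + 5 + 7 + 3 + 3 = 19.
y-moment: 1·307 + 5·356 + 7·464 + 3·462 + 3·133 = 7120; centroid 7120/19 ≈ 374.74.
374.7 lies below (larger y than) the midline 268, so the layout is bottom-heavy.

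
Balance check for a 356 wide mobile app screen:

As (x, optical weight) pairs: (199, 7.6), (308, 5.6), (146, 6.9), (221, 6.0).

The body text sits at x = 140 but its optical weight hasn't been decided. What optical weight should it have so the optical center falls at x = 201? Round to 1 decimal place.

Known weights sum to 7.6 + 5.6 + 6.9 + 6.0 = 26.1; their moment is 7.6·199 + 5.6·308 + 6.9·146 + 6.0·221 = 5570.6.
Set Σw·x/Σw = 201: (5570.6 + 140w) = 201·(26.1 + w).
So w = (201·26.1 − 5570.6)/(140 − 201) = -324.5/-61 ≈ 5.32.

w ≈ 5.3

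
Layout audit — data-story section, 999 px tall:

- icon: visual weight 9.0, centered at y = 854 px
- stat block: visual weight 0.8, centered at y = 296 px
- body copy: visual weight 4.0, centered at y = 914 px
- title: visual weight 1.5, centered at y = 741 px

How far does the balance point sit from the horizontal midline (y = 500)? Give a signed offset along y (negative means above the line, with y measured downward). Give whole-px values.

≈ 329 px

Σw = 9.0 + 0.8 + 4.0 + 1.5 = 15.3.
y: (9.0·854 + 0.8·296 + 4.0·914 + 1.5·741) / 15.3 = 12690.3 / 15.3 ≈ 829.43
Difference: 829.43 − 500 ≈ 329.43.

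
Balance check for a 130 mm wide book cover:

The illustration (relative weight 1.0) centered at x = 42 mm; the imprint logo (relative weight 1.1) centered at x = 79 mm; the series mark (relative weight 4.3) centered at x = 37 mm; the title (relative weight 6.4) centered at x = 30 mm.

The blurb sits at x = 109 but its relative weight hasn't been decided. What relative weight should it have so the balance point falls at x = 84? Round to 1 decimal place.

Known weights sum to 1.0 + 1.1 + 4.3 + 6.4 = 12.8; their moment is 1.0·42 + 1.1·79 + 4.3·37 + 6.4·30 = 480.0.
For the centroid to hit 84: (480.0 + w·109) / (12.8 + w) = 84.
Rearranging, w·(109 − 84) = 84·12.8 − 480.0 = 595.2, so w ≈ 595.2/25 = 23.81.

w ≈ 23.8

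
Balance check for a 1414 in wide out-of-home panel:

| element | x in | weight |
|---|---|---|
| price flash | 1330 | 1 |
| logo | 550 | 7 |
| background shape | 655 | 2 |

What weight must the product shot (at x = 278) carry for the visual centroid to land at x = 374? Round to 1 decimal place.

Existing Σw = 10 (1 + 7 + 2); existing moment 1·1330 + 7·550 + 2·655 = 6490.
For the centroid to hit 374: (6490 + w·278) / (10 + w) = 374.
Solving: w = (374·10 − 6490) / (278 − 374) = -2750 / -96 ≈ 28.65.

w ≈ 28.6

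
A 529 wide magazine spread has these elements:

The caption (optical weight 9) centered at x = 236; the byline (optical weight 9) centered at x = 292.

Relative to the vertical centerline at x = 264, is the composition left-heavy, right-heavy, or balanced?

balanced

Σw = 9 + 9 = 18.
x: (9·236 + 9·292) / 18 = 4752 / 18 ≈ 264.00
The centroid 264.00 matches the midline at 264, so the layout is balanced.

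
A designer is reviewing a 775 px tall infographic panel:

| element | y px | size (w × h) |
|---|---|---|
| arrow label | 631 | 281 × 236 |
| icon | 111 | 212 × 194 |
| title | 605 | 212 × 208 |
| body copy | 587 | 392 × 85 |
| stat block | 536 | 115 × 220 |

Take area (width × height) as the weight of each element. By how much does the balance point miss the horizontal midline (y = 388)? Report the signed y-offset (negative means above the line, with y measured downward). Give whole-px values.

Areas → weights: arrow label 281·236 = 66316, icon 212·194 = 41128, title 212·208 = 44096, body copy 392·85 = 33320, stat block 115·220 = 25300; Σw = 210160.
Σw·y = 66316·631 + 41128·111 + 44096·605 + 33320·587 + 25300·536 = 106208324, so ȳ = 106208324/210160 ≈ 505.37.
Difference: 505.37 − 388 ≈ 117.37.

≈ 117 px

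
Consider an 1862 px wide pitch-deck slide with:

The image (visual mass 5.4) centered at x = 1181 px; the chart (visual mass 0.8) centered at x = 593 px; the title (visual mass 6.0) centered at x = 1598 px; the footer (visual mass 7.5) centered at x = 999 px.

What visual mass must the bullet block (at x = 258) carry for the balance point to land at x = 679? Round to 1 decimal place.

Fixed elements: Σw = 5.4 + 0.8 + 6.0 + 7.5 = 19.7, Σw·x = 5.4·1181 + 0.8·593 + 6.0·1598 + 7.5·999 = 23932.3.
For the centroid to hit 679: (23932.3 + w·258) / (19.7 + w) = 679.
Rearranging, w·(258 − 679) = 679·19.7 − 23932.3 = -10556.0, so w ≈ -10556.0/-421 = 25.07.

w ≈ 25.1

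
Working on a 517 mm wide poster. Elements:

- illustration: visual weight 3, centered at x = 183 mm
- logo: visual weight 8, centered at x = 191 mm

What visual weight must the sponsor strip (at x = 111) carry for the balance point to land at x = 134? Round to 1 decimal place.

Fixed elements: Σw = 3 + 8 = 11, Σw·x = 3·183 + 8·191 = 2077.
For the centroid to hit 134: (2077 + w·111) / (11 + w) = 134.
Rearranging, w·(111 − 134) = 134·11 − 2077 = -603, so w ≈ -603/-23 = 26.22.

w ≈ 26.2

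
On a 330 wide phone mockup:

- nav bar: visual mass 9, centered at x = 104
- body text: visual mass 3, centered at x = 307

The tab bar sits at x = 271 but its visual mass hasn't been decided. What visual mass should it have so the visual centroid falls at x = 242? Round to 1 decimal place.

Fixed elements: Σw = 9 + 3 = 12, Σw·x = 9·104 + 3·307 = 1857.
Balance at x = 242 requires (1857 + w·271) / (12 + w) = 242.
So w = (242·12 − 1857)/(271 − 242) = 1047/29 ≈ 36.10.

w ≈ 36.1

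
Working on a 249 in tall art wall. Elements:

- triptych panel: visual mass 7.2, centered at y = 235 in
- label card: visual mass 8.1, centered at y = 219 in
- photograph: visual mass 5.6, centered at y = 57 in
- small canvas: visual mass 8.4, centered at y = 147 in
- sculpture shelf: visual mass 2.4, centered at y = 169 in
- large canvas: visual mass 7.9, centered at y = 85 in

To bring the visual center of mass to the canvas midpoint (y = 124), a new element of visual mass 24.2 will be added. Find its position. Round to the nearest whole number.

y ≈ 75

With the new element, Σw becomes 7.2 + 8.1 + 5.6 + 8.4 + 2.4 + 7.9 + 24.2 = 63.8.
y: target moment 63.8×124 = 7911.2; current 7.2·235 + 8.1·219 + 5.6·57 + 8.4·147 + 2.4·169 + 7.9·85 = 6097.0; the new element supplies 1814.2, so y = 1814.2/24.2 ≈ 74.97.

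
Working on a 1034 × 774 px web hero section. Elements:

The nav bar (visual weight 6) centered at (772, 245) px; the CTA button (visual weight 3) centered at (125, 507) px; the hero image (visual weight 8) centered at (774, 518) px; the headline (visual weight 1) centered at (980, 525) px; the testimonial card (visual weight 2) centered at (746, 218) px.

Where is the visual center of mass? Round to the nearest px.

Σw = 6 + 3 + 8 + 1 + 2 = 20.
Σw·x = 6·772 + 3·125 + 8·774 + 1·980 + 2·746 = 13671, so x̄ = 13671/20 ≈ 683.55.
Σw·y = 6·245 + 3·507 + 8·518 + 1·525 + 2·218 = 8096, so ȳ = 8096/20 ≈ 404.80.

(684, 405)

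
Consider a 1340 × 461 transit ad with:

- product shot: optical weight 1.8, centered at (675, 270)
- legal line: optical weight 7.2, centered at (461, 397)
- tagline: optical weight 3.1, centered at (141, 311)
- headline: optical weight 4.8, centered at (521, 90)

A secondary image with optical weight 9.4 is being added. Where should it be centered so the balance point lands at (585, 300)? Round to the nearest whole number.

(842, 335)

After adding the secondary image, total weight = 1.8 + 7.2 + 3.1 + 4.8 + 9.4 = 26.3.
x: need Σw·x = 26.3·585 = 15385.5. Existing = 1.8·675 + 7.2·461 + 3.1·141 + 4.8·521 = 7472.1. Remainder 7913.4 / 9.4 ≈ 841.85.
y: need Σw·y = 26.3·300 = 7890.0. Existing = 1.8·270 + 7.2·397 + 3.1·311 + 4.8·90 = 4740.5. Remainder 3149.5 / 9.4 ≈ 335.05.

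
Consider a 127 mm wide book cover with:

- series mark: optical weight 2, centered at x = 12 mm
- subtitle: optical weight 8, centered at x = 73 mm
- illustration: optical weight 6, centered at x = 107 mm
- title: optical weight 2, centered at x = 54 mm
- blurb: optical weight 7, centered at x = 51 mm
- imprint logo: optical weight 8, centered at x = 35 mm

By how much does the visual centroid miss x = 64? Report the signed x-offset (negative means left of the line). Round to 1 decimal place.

≈ -3.5 mm

Total weight = 2 + 8 + 6 + 2 + 7 + 8 = 33.
x-moment: 2·12 + 8·73 + 6·107 + 2·54 + 7·51 + 8·35 = 1995; centroid 1995/33 ≈ 60.45.
Offset from x = 64: 60.45 − 64 ≈ -3.55.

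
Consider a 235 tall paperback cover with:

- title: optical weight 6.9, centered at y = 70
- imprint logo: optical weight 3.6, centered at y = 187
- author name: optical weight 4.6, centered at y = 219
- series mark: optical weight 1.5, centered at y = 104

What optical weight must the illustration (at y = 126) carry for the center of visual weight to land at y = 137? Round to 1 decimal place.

w ≈ 4.1

Known weights sum to 6.9 + 3.6 + 4.6 + 1.5 = 16.6; their moment is 6.9·70 + 3.6·187 + 4.6·219 + 1.5·104 = 2319.6.
Balance at y = 137 requires (2319.6 + w·126) / (16.6 + w) = 137.
Rearranging, w·(126 − 137) = 137·16.6 − 2319.6 = -45.4, so w ≈ -45.4/-11 = 4.13.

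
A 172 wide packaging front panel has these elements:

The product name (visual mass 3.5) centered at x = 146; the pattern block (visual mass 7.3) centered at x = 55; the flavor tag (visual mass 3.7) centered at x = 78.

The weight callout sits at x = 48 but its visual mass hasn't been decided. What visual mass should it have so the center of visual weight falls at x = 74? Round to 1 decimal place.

w ≈ 4.9

Fixed elements: Σw = 3.5 + 7.3 + 3.7 = 14.5, Σw·x = 3.5·146 + 7.3·55 + 3.7·78 = 1201.1.
For the centroid to hit 74: (1201.1 + w·48) / (14.5 + w) = 74.
Solving: w = (74·14.5 − 1201.1) / (48 − 74) = -128.1 / -26 ≈ 4.93.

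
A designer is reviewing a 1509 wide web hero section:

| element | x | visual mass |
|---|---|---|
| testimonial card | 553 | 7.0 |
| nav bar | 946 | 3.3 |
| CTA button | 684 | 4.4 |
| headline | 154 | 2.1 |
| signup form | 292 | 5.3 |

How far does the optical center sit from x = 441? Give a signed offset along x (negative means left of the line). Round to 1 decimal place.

≈ 96.3

Total weight = 7.0 + 3.3 + 4.4 + 2.1 + 5.3 = 22.1.
Σw·x = 7.0·553 + 3.3·946 + 4.4·684 + 2.1·154 + 5.3·292 = 11873.4, so x̄ = 11873.4/22.1 ≈ 537.26.
Offset from x = 441: 537.26 − 441 ≈ 96.26.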